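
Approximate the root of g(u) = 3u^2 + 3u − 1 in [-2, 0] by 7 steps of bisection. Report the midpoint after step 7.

midpoint -1: g = -1 < 0 → [-2, -1]
midpoint -1.5: g = 1.25 > 0 → [-1.5, -1]
midpoint -1.25: g = -0.0625 < 0 → [-1.5, -1.25]
midpoint -1.375: g = 0.5469 > 0 → [-1.375, -1.25]
midpoint -1.3125: g = 0.2305 > 0 → [-1.3125, -1.25]
midpoint -1.28125: g = 0.0811 > 0 → [-1.28125, -1.25]
midpoint -1.265625: g = 0.0085 > 0 → [-1.265625, -1.25]

-1.265625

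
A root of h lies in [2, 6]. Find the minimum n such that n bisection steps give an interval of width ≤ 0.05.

7

Width after n steps is 4/2^n. Need 2^n ≥ 4/0.05 = 80.
2^6 = 64 < 80 ≤ 2^7 = 128, so n = 7.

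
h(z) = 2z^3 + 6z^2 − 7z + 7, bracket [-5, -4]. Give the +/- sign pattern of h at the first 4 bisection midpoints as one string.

m = -4.5, h(m) = -22.25 (−); new bracket [-4.5, -4]
m = -4.25, h(m) = -8.40625 (−); new bracket [-4.25, -4]
m = -4.125, h(m) = -2.410156 (−); new bracket [-4.125, -4]
m = -4.0625, h(m) = 0.3667 (+); new bracket [-4.125, -4.0625]

---+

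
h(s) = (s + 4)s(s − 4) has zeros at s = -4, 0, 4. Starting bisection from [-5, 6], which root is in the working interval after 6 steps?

midpoint 0.5: h = -7.875 < 0 → [0.5, 6]
midpoint 3.25: h = -17.671875 < 0 → [3.25, 6]
midpoint 4.625: h = 24.931641 > 0 → [3.25, 4.625]
midpoint 3.9375: h = -1.9534 < 0 → [3.9375, 4.625]
midpoint 4.28125: h = 9.9715 > 0 → [3.9375, 4.28125]
midpoint 4.109375: h = 3.6449 > 0 → [3.9375, 4.109375]

4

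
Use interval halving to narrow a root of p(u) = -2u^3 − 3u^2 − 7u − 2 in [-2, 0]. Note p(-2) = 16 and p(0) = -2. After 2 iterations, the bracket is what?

[-0.5, 0]

u = -1 gives p = 4, positive; keep [-1, 0]
u = -0.5 gives p = 1, positive; keep [-0.5, 0]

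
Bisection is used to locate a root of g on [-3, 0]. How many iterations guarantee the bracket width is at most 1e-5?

19

Width after n steps is 3/2^n. Need 2^n ≥ 3/1e-5 = 300000.
2^18 = 262144 < 300000 ≤ 2^19 = 524288, so n = 19.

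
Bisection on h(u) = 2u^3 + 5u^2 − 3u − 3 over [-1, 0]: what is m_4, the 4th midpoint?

-0.5625

h(-0.5) = -0.5 < 0, so the root lies in [-1, -0.5]
h(-0.75) = 1.21875 > 0, so the root lies in [-0.75, -0.5]
h(-0.625) = 0.339844 > 0, so the root lies in [-0.625, -0.5]
h(-0.5625) = -0.0864 < 0, so the root lies in [-0.625, -0.5625]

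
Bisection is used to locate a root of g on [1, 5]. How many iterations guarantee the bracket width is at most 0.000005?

20

Width after n steps is 4/2^n. Need 2^n ≥ 4/0.000005 = 800000.
2^19 = 524288 < 800000 ≤ 2^20 = 1048576, so n = 20.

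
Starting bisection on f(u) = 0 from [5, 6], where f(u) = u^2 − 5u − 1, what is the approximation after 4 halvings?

5.1875

midpoint 5.5: f = 1.75 > 0 → [5, 5.5]
midpoint 5.25: f = 0.3125 > 0 → [5, 5.25]
midpoint 5.125: f = -0.359375 < 0 → [5.125, 5.25]
midpoint 5.1875: f = -0.0273 < 0 → [5.1875, 5.25]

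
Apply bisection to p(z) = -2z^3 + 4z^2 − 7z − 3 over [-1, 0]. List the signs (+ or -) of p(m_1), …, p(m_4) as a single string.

+-+-

z = -0.5 gives p = 1.75, positive; keep [-0.5, 0]
z = -0.25 gives p = -0.96875, negative; keep [-0.5, -0.25]
z = -0.375 gives p = 0.292969, positive; keep [-0.375, -0.25]
z = -0.3125 gives p = -0.3608, negative; keep [-0.375, -0.3125]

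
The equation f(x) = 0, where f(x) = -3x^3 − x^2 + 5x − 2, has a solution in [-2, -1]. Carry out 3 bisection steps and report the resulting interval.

[-1.625, -1.5]

x = -1.5 gives f = -1.625, negative; keep [-2, -1.5]
x = -1.75 gives f = 2.265625, positive; keep [-1.75, -1.5]
x = -1.625 gives f = 0.107422, positive; keep [-1.625, -1.5]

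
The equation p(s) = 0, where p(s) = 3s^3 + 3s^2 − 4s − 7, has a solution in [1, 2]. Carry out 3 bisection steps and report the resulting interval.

midpoint 1.5: p = 3.875 > 0 → [1, 1.5]
midpoint 1.25: p = -1.453125 < 0 → [1.25, 1.5]
midpoint 1.375: p = 0.970703 > 0 → [1.25, 1.375]

[1.25, 1.375]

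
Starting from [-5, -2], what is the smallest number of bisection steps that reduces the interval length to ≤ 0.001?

Width after n steps is 3/2^n. Need 2^n ≥ 3/0.001 = 3000.
2^11 = 2048 < 3000 ≤ 2^12 = 4096, so n = 12.

12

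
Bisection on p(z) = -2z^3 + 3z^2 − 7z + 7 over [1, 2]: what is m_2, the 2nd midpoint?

p(1.5) = -3.5 < 0, so the root lies in [1, 1.5]
p(1.25) = -0.96875 < 0, so the root lies in [1, 1.25]

1.25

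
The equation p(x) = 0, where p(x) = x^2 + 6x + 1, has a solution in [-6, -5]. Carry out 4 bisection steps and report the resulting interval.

[-5.875, -5.8125]

m = -5.5, p(m) = -1.75 (−); new bracket [-6, -5.5]
m = -5.75, p(m) = -0.4375 (−); new bracket [-6, -5.75]
m = -5.875, p(m) = 0.265625 (+); new bracket [-5.875, -5.75]
m = -5.8125, p(m) = -0.0898 (−); new bracket [-5.875, -5.8125]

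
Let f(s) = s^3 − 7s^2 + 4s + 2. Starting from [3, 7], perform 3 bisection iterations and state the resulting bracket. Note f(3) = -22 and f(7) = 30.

[6, 6.5]

f(5) = -28 < 0, so the root lies in [5, 7]
f(6) = -10 < 0, so the root lies in [6, 7]
f(6.5) = 6.875 > 0, so the root lies in [6, 6.5]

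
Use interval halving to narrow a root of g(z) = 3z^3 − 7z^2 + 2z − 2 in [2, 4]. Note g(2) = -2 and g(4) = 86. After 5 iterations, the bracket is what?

[2.125, 2.1875]

g(3) = 22 > 0, so the root lies in [2, 3]
g(2.5) = 6.125 > 0, so the root lies in [2, 2.5]
g(2.25) = 1.234375 > 0, so the root lies in [2, 2.25]
g(2.125) = -0.5723 < 0, so the root lies in [2.125, 2.25]
g(2.1875) = 0.2815 > 0, so the root lies in [2.125, 2.1875]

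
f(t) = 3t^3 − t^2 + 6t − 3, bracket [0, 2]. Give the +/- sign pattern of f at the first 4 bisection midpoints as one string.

++--

t = 1 gives f = 5, positive; keep [0, 1]
t = 0.5 gives f = 0.125, positive; keep [0, 0.5]
t = 0.25 gives f = -1.515625, negative; keep [0.25, 0.5]
t = 0.375 gives f = -0.7324, negative; keep [0.375, 0.5]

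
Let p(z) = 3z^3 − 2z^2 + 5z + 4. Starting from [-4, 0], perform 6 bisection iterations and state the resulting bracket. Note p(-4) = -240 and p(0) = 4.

[-0.625, -0.5625]

m = -2, p(m) = -38 (−); new bracket [-2, 0]
m = -1, p(m) = -6 (−); new bracket [-1, 0]
m = -0.5, p(m) = 0.625 (+); new bracket [-1, -0.5]
m = -0.75, p(m) = -2.1406 (−); new bracket [-0.75, -0.5]
m = -0.625, p(m) = -0.6387 (−); new bracket [-0.625, -0.5]
m = -0.5625, p(m) = 0.0208 (+); new bracket [-0.625, -0.5625]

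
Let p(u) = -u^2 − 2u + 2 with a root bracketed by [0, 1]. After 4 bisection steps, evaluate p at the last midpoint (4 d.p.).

midpoint 0.5: p = 0.75 > 0 → [0.5, 1]
midpoint 0.75: p = -0.0625 < 0 → [0.5, 0.75]
midpoint 0.625: p = 0.359375 > 0 → [0.625, 0.75]
midpoint 0.6875: p = 0.1523 > 0 → [0.6875, 0.75]

0.1523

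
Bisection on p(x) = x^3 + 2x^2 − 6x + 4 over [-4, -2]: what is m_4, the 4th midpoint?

x = -3 gives p = 13, positive; keep [-4, -3]
x = -3.5 gives p = 6.625, positive; keep [-4, -3.5]
x = -3.75 gives p = 1.890625, positive; keep [-4, -3.75]
x = -3.875 gives p = -0.9043, negative; keep [-3.875, -3.75]

-3.875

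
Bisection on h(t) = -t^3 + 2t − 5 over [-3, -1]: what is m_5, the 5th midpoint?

h(-2) = -1 < 0, so the root lies in [-3, -2]
h(-2.5) = 5.625 > 0, so the root lies in [-2.5, -2]
h(-2.25) = 1.890625 > 0, so the root lies in [-2.25, -2]
h(-2.125) = 0.3457 > 0, so the root lies in [-2.125, -2]
h(-2.0625) = -0.3513 < 0, so the root lies in [-2.125, -2.0625]

-2.0625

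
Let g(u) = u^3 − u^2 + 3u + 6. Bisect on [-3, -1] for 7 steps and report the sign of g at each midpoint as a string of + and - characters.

----+++

midpoint -2: g = -12 < 0 → [-2, -1]
midpoint -1.5: g = -4.125 < 0 → [-1.5, -1]
midpoint -1.25: g = -1.265625 < 0 → [-1.25, -1]
midpoint -1.125: g = -0.0645 < 0 → [-1.125, -1]
midpoint -1.0625: g = 0.4841 > 0 → [-1.125, -1.0625]
midpoint -1.09375: g = 0.214 > 0 → [-1.125, -1.09375]
midpoint -1.109375: g = 0.0758 > 0 → [-1.125, -1.109375]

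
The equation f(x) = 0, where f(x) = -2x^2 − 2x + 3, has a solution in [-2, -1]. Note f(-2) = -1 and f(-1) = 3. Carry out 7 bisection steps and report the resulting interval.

[-1.828125, -1.8203125]

x = -1.5 gives f = 1.5, positive; keep [-2, -1.5]
x = -1.75 gives f = 0.375, positive; keep [-2, -1.75]
x = -1.875 gives f = -0.28125, negative; keep [-1.875, -1.75]
x = -1.8125 gives f = 0.0547, positive; keep [-1.875, -1.8125]
x = -1.84375 gives f = -0.1113, negative; keep [-1.84375, -1.8125]
x = -1.828125 gives f = -0.0278, negative; keep [-1.828125, -1.8125]
x = -1.8203125 gives f = 0.0135, positive; keep [-1.828125, -1.8203125]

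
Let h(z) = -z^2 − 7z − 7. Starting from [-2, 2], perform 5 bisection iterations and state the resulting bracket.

[-1.25, -1.125]

z = 0 gives h = -7, negative; keep [-2, 0]
z = -1 gives h = -1, negative; keep [-2, -1]
z = -1.5 gives h = 1.25, positive; keep [-1.5, -1]
z = -1.25 gives h = 0.1875, positive; keep [-1.25, -1]
z = -1.125 gives h = -0.3906, negative; keep [-1.25, -1.125]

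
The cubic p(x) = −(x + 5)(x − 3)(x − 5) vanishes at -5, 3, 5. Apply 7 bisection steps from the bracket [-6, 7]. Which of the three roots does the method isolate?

m = 0.5, p(m) = -61.875 (−); new bracket [-6, 0.5]
m = -2.75, p(m) = -100.265625 (−); new bracket [-6, -2.75]
m = -4.375, p(m) = -43.212891 (−); new bracket [-6, -4.375]
m = -5.1875, p(m) = 15.6394 (+); new bracket [-5.1875, -4.375]
m = -4.78125, p(m) = -16.6491 (−); new bracket [-5.1875, -4.78125]
m = -4.984375, p(m) = -1.2456 (−); new bracket [-5.1875, -4.984375]
m = -5.0859375, p(m) = 7.0086 (+); new bracket [-5.0859375, -4.984375]

-5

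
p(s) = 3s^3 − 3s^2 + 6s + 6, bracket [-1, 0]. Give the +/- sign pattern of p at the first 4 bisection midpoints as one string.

+-+-

p(-0.5) = 1.875 > 0, so the root lies in [-1, -0.5]
p(-0.75) = -1.453125 < 0, so the root lies in [-0.75, -0.5]
p(-0.625) = 0.345703 > 0, so the root lies in [-0.75, -0.625]
p(-0.6875) = -0.5178 < 0, so the root lies in [-0.6875, -0.625]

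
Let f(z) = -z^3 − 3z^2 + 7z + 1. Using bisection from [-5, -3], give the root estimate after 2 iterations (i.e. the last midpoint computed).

-4.5

f(-4) = -11 < 0, so the root lies in [-5, -4]
f(-4.5) = -0.125 < 0, so the root lies in [-5, -4.5]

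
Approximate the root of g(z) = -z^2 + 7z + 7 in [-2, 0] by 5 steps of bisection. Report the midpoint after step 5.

z = -1 gives g = -1, negative; keep [-1, 0]
z = -0.5 gives g = 3.25, positive; keep [-1, -0.5]
z = -0.75 gives g = 1.1875, positive; keep [-1, -0.75]
z = -0.875 gives g = 0.1094, positive; keep [-1, -0.875]
z = -0.9375 gives g = -0.4414, negative; keep [-0.9375, -0.875]

-0.9375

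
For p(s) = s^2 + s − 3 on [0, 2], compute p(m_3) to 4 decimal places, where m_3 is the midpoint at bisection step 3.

m = 1, p(m) = -1 (−); new bracket [1, 2]
m = 1.5, p(m) = 0.75 (+); new bracket [1, 1.5]
m = 1.25, p(m) = -0.1875 (−); new bracket [1.25, 1.5]

-0.1875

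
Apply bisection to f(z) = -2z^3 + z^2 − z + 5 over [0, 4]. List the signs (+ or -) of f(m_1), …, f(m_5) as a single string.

m = 2, f(m) = -9 (−); new bracket [0, 2]
m = 1, f(m) = 3 (+); new bracket [1, 2]
m = 1.5, f(m) = -1 (−); new bracket [1, 1.5]
m = 1.25, f(m) = 1.4062 (+); new bracket [1.25, 1.5]
m = 1.375, f(m) = 0.3164 (+); new bracket [1.375, 1.5]

-+-++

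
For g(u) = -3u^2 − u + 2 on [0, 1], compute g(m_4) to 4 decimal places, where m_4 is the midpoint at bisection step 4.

-0.1055

u = 0.5 gives g = 0.75, positive; keep [0.5, 1]
u = 0.75 gives g = -0.4375, negative; keep [0.5, 0.75]
u = 0.625 gives g = 0.203125, positive; keep [0.625, 0.75]
u = 0.6875 gives g = -0.1055, negative; keep [0.625, 0.6875]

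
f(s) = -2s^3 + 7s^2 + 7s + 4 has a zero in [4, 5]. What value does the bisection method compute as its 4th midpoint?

4.4375

midpoint 4.5: f = -5 < 0 → [4, 4.5]
midpoint 4.25: f = 6.65625 > 0 → [4.25, 4.5]
midpoint 4.375: f = 1.128906 > 0 → [4.375, 4.5]
midpoint 4.4375: f = -1.8589 < 0 → [4.375, 4.4375]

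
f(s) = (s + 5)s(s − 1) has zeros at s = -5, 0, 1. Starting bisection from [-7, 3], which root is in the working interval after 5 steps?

-5

s = -2 gives f = 18, positive; keep [-7, -2]
s = -4.5 gives f = 12.375, positive; keep [-7, -4.5]
s = -5.75 gives f = -29.109375, negative; keep [-5.75, -4.5]
s = -5.125 gives f = -3.9238, negative; keep [-5.125, -4.5]
s = -4.8125 gives f = 5.2449, positive; keep [-5.125, -4.8125]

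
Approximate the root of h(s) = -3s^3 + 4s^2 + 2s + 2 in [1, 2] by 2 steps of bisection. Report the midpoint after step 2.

1.75

midpoint 1.5: h = 3.875 > 0 → [1.5, 2]
midpoint 1.75: h = 1.671875 > 0 → [1.75, 2]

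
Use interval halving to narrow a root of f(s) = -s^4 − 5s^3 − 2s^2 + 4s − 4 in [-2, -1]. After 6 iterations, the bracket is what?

[-1.734375, -1.71875]

m = -1.5, f(m) = -2.6875 (−); new bracket [-2, -1.5]
m = -1.75, f(m) = 0.292969 (+); new bracket [-1.75, -1.5]
m = -1.625, f(m) = -1.299072 (−); new bracket [-1.75, -1.625]
m = -1.6875, f(m) = -0.5274 (−); new bracket [-1.75, -1.6875]
m = -1.71875, f(m) = -0.1231 (−); new bracket [-1.75, -1.71875]
m = -1.734375, f(m) = 0.0835 (+); new bracket [-1.734375, -1.71875]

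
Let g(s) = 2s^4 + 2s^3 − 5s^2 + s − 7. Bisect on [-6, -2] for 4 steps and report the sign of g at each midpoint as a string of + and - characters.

+++-

s = -4 gives g = 293, positive; keep [-4, -2]
s = -3 gives g = 53, positive; keep [-3, -2]
s = -2.5 gives g = 6.125, positive; keep [-2.5, -2]
s = -2.25 gives g = -6.0859, negative; keep [-2.5, -2.25]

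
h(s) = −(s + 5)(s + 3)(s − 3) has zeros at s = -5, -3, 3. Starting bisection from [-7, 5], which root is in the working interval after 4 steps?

3

midpoint -1: h = 32 > 0 → [-1, 5]
midpoint 2: h = 35 > 0 → [2, 5]
midpoint 3.5: h = -27.625 < 0 → [2, 3.5]
midpoint 2.75: h = 11.1406 > 0 → [2.75, 3.5]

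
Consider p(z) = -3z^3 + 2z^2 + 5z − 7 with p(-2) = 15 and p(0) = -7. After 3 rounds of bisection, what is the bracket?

[-1.5, -1.25]

midpoint -1: p = -7 < 0 → [-2, -1]
midpoint -1.5: p = 0.125 > 0 → [-1.5, -1]
midpoint -1.25: p = -4.265625 < 0 → [-1.5, -1.25]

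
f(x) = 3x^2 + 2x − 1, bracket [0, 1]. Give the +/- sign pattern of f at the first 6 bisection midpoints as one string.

+-+-+-

f(0.5) = 0.75 > 0, so the root lies in [0, 0.5]
f(0.25) = -0.3125 < 0, so the root lies in [0.25, 0.5]
f(0.375) = 0.171875 > 0, so the root lies in [0.25, 0.375]
f(0.3125) = -0.082 < 0, so the root lies in [0.3125, 0.375]
f(0.34375) = 0.042 > 0, so the root lies in [0.3125, 0.34375]
f(0.328125) = -0.0208 < 0, so the root lies in [0.328125, 0.34375]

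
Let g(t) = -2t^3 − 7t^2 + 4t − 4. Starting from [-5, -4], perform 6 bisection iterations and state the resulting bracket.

[-4.109375, -4.09375]

t = -4.5 gives g = 18.5, positive; keep [-4.5, -4]
t = -4.25 gives g = 6.09375, positive; keep [-4.25, -4]
t = -4.125 gives g = 0.769531, positive; keep [-4.125, -4]
t = -4.0625 gives g = -1.6831, negative; keep [-4.125, -4.0625]
t = -4.09375 gives g = -0.4739, negative; keep [-4.125, -4.09375]
t = -4.109375 gives g = 0.1435, positive; keep [-4.109375, -4.09375]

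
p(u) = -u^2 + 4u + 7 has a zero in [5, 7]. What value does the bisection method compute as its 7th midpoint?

5.328125

m = 6, p(m) = -5 (−); new bracket [5, 6]
m = 5.5, p(m) = -1.25 (−); new bracket [5, 5.5]
m = 5.25, p(m) = 0.4375 (+); new bracket [5.25, 5.5]
m = 5.375, p(m) = -0.3906 (−); new bracket [5.25, 5.375]
m = 5.3125, p(m) = 0.0273 (+); new bracket [5.3125, 5.375]
m = 5.34375, p(m) = -0.1807 (−); new bracket [5.3125, 5.34375]
m = 5.328125, p(m) = -0.0764 (−); new bracket [5.3125, 5.328125]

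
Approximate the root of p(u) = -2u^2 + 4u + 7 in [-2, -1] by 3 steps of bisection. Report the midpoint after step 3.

m = -1.5, p(m) = -3.5 (−); new bracket [-1.5, -1]
m = -1.25, p(m) = -1.125 (−); new bracket [-1.25, -1]
m = -1.125, p(m) = -0.03125 (−); new bracket [-1.125, -1]

-1.125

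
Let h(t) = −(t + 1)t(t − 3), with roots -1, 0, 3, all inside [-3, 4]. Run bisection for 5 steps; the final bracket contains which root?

3

m = 0.5, h(m) = 1.875 (+); new bracket [0.5, 4]
m = 2.25, h(m) = 5.484375 (+); new bracket [2.25, 4]
m = 3.125, h(m) = -1.611328 (−); new bracket [2.25, 3.125]
m = 2.6875, h(m) = 3.0969 (+); new bracket [2.6875, 3.125]
m = 2.90625, h(m) = 1.0643 (+); new bracket [2.90625, 3.125]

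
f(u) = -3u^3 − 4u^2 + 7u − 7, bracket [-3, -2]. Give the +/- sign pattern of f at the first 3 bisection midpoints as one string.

midpoint -2.5: f = -2.625 < 0 → [-3, -2.5]
midpoint -2.75: f = 5.890625 > 0 → [-2.75, -2.5]
midpoint -2.625: f = 1.326172 > 0 → [-2.625, -2.5]

-++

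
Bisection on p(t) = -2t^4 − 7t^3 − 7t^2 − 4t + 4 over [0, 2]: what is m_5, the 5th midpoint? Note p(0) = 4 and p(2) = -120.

m = 1, p(m) = -16 (−); new bracket [0, 1]
m = 0.5, p(m) = -0.75 (−); new bracket [0, 0.5]
m = 0.25, p(m) = 2.445312 (+); new bracket [0.25, 0.5]
m = 0.375, p(m) = 1.1069 (+); new bracket [0.375, 0.5]
m = 0.4375, p(m) = 0.2507 (+); new bracket [0.4375, 0.5]

0.4375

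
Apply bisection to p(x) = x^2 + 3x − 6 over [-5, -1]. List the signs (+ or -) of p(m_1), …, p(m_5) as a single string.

x = -3 gives p = -6, negative; keep [-5, -3]
x = -4 gives p = -2, negative; keep [-5, -4]
x = -4.5 gives p = 0.75, positive; keep [-4.5, -4]
x = -4.25 gives p = -0.6875, negative; keep [-4.5, -4.25]
x = -4.375 gives p = 0.0156, positive; keep [-4.375, -4.25]

--+-+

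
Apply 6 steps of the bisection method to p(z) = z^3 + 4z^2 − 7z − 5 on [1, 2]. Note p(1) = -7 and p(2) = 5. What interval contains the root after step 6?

p(1.5) = -3.125 < 0, so the root lies in [1.5, 2]
p(1.75) = 0.359375 > 0, so the root lies in [1.5, 1.75]
p(1.625) = -1.521484 < 0, so the root lies in [1.625, 1.75]
p(1.6875) = -0.6165 < 0, so the root lies in [1.6875, 1.75]
p(1.71875) = -0.1375 < 0, so the root lies in [1.71875, 1.75]
p(1.734375) = 0.1087 > 0, so the root lies in [1.71875, 1.734375]

[1.71875, 1.734375]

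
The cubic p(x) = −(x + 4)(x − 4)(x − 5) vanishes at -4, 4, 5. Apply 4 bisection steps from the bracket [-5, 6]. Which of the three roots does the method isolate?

x = 0.5 gives p = -70.875, negative; keep [-5, 0.5]
x = -2.25 gives p = -79.296875, negative; keep [-5, -2.25]
x = -3.625 gives p = -24.662109, negative; keep [-5, -3.625]
x = -4.3125 gives p = 24.1907, positive; keep [-4.3125, -3.625]

-4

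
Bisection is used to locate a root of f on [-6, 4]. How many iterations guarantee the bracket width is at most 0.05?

8

Width after n steps is 10/2^n. Need 2^n ≥ 10/0.05 = 200.
2^7 = 128 < 200 ≤ 2^8 = 256, so n = 8.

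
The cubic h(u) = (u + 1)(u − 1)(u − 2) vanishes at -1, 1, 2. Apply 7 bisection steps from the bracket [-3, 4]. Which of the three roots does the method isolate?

-1

h(0.5) = 1.125 > 0, so the root lies in [-3, 0.5]
h(-1.25) = -1.828125 < 0, so the root lies in [-1.25, 0.5]
h(-0.375) = 2.041016 > 0, so the root lies in [-1.25, -0.375]
h(-0.8125) = 0.9558 > 0, so the root lies in [-1.25, -0.8125]
h(-1.03125) = -0.1924 < 0, so the root lies in [-1.03125, -0.8125]
h(-0.921875) = 0.4387 > 0, so the root lies in [-1.03125, -0.921875]
h(-0.9765625) = 0.1379 > 0, so the root lies in [-1.03125, -0.9765625]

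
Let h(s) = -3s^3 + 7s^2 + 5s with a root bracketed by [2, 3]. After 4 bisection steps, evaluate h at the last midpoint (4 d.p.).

-0.9524

m = 2.5, h(m) = 9.375 (+); new bracket [2.5, 3]
m = 2.75, h(m) = 4.296875 (+); new bracket [2.75, 3]
m = 2.875, h(m) = 0.943359 (+); new bracket [2.875, 3]
m = 2.9375, h(m) = -0.9524 (−); new bracket [2.875, 2.9375]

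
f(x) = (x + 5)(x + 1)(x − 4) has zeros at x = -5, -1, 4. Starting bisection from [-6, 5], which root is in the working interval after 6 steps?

4

m = -0.5, f(m) = -10.125 (−); new bracket [-0.5, 5]
m = 2.25, f(m) = -41.234375 (−); new bracket [2.25, 5]
m = 3.625, f(m) = -14.958984 (−); new bracket [3.625, 5]
m = 4.3125, f(m) = 15.4602 (+); new bracket [3.625, 4.3125]
m = 3.96875, f(m) = -1.3926 (−); new bracket [3.96875, 4.3125]
m = 4.140625, f(m) = 6.6078 (+); new bracket [3.96875, 4.140625]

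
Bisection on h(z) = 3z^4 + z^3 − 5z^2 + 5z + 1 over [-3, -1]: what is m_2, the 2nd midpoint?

-1.5

midpoint -2: h = 11 > 0 → [-2, -1]
midpoint -1.5: h = -5.9375 < 0 → [-2, -1.5]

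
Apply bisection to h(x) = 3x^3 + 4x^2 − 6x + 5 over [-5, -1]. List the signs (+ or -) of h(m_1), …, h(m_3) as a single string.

m = -3, h(m) = -22 (−); new bracket [-3, -1]
m = -2, h(m) = 9 (+); new bracket [-3, -2]
m = -2.5, h(m) = -1.875 (−); new bracket [-2.5, -2]

-+-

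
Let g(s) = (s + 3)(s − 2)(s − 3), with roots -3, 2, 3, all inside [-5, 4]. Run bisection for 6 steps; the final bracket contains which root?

-3

midpoint -0.5: g = 21.875 > 0 → [-5, -0.5]
midpoint -2.75: g = 6.828125 > 0 → [-5, -2.75]
midpoint -3.875: g = -35.341797 < 0 → [-3.875, -2.75]
midpoint -3.3125: g = -10.4797 < 0 → [-3.3125, -2.75]
midpoint -3.03125: g = -0.9483 < 0 → [-3.03125, -2.75]
midpoint -2.890625: g = 3.151 > 0 → [-3.03125, -2.890625]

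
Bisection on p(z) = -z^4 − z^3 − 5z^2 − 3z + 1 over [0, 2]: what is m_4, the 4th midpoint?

z = 1 gives p = -9, negative; keep [0, 1]
z = 0.5 gives p = -1.9375, negative; keep [0, 0.5]
z = 0.25 gives p = -0.082031, negative; keep [0, 0.25]
z = 0.125 gives p = 0.5447, positive; keep [0.125, 0.25]

0.125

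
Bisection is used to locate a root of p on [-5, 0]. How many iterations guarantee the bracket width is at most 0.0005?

Width after n steps is 5/2^n. Need 2^n ≥ 5/0.0005 = 10000.
2^13 = 8192 < 10000 ≤ 2^14 = 16384, so n = 14.

14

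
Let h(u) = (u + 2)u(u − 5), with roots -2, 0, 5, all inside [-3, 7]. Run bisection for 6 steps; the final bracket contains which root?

5

m = 2, h(m) = -24 (−); new bracket [2, 7]
m = 4.5, h(m) = -14.625 (−); new bracket [4.5, 7]
m = 5.75, h(m) = 33.421875 (+); new bracket [4.5, 5.75]
m = 5.125, h(m) = 4.5645 (+); new bracket [4.5, 5.125]
m = 4.8125, h(m) = -6.1472 (−); new bracket [4.8125, 5.125]
m = 4.96875, h(m) = -1.0821 (−); new bracket [4.96875, 5.125]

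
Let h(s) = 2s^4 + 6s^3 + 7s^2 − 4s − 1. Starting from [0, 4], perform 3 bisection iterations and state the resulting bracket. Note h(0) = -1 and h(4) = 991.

s = 2 gives h = 99, positive; keep [0, 2]
s = 1 gives h = 10, positive; keep [0, 1]
s = 0.5 gives h = -0.375, negative; keep [0.5, 1]

[0.5, 1]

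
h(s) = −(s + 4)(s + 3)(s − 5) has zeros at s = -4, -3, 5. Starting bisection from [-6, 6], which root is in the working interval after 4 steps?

5

midpoint 0: h = 60 > 0 → [0, 6]
midpoint 3: h = 84 > 0 → [3, 6]
midpoint 4.5: h = 31.875 > 0 → [4.5, 6]
midpoint 5.25: h = -19.0781 < 0 → [4.5, 5.25]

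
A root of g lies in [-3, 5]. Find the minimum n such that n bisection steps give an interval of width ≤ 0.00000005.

28

Width after n steps is 8/2^n. Need 2^n ≥ 8/0.00000005 = 160000000.
2^27 = 134217728 < 160000000 ≤ 2^28 = 268435456, so n = 28.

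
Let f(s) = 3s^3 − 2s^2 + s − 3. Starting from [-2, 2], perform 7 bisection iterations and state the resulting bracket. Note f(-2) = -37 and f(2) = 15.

[1.125, 1.15625]

s = 0 gives f = -3, negative; keep [0, 2]
s = 1 gives f = -1, negative; keep [1, 2]
s = 1.5 gives f = 4.125, positive; keep [1, 1.5]
s = 1.25 gives f = 0.9844, positive; keep [1, 1.25]
s = 1.125 gives f = -0.1348, negative; keep [1.125, 1.25]
s = 1.1875 gives f = 0.3909, positive; keep [1.125, 1.1875]
s = 1.15625 gives f = 0.1198, positive; keep [1.125, 1.15625]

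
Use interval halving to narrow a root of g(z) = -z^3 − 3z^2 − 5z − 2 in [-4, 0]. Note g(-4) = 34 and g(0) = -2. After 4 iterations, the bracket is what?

m = -2, g(m) = 4 (+); new bracket [-2, 0]
m = -1, g(m) = 1 (+); new bracket [-1, 0]
m = -0.5, g(m) = -0.125 (−); new bracket [-1, -0.5]
m = -0.75, g(m) = 0.4844 (+); new bracket [-0.75, -0.5]

[-0.75, -0.5]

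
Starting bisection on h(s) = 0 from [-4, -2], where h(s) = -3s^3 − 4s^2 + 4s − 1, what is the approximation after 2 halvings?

s = -3 gives h = 32, positive; keep [-3, -2]
s = -2.5 gives h = 10.875, positive; keep [-2.5, -2]

-2.5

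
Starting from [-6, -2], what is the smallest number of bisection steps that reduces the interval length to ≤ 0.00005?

17

Width after n steps is 4/2^n. Need 2^n ≥ 4/0.00005 = 80000.
2^16 = 65536 < 80000 ≤ 2^17 = 131072, so n = 17.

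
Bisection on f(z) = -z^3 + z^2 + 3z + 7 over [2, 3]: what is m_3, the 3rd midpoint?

z = 2.5 gives f = 5.125, positive; keep [2.5, 3]
z = 2.75 gives f = 2.015625, positive; keep [2.75, 3]
z = 2.875 gives f = 0.126953, positive; keep [2.875, 3]

2.875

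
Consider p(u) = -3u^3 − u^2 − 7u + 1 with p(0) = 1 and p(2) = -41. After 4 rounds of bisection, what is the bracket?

[0.125, 0.25]

p(1) = -10 < 0, so the root lies in [0, 1]
p(0.5) = -3.125 < 0, so the root lies in [0, 0.5]
p(0.25) = -0.859375 < 0, so the root lies in [0, 0.25]
p(0.125) = 0.1035 > 0, so the root lies in [0.125, 0.25]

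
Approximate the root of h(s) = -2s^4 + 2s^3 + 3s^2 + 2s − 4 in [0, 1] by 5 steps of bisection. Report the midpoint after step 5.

midpoint 0.5: h = -2.125 < 0 → [0.5, 1]
midpoint 0.75: h = -0.601562 < 0 → [0.75, 1]
midpoint 0.875: h = 0.214355 > 0 → [0.75, 0.875]
midpoint 0.8125: h = -0.1934 < 0 → [0.8125, 0.875]
midpoint 0.84375: h = 0.011 > 0 → [0.8125, 0.84375]

0.84375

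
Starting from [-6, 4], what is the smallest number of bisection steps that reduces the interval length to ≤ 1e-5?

Width after n steps is 10/2^n. Need 2^n ≥ 10/1e-5 = 1000000.
2^19 = 524288 < 1000000 ≤ 2^20 = 1048576, so n = 20.

20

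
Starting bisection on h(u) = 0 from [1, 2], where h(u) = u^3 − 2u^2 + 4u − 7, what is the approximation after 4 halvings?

midpoint 1.5: h = -2.125 < 0 → [1.5, 2]
midpoint 1.75: h = -0.765625 < 0 → [1.75, 2]
midpoint 1.875: h = 0.060547 > 0 → [1.75, 1.875]
midpoint 1.8125: h = -0.366 < 0 → [1.8125, 1.875]

1.8125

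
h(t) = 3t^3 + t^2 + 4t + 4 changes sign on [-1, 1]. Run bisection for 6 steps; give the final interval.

midpoint 0: h = 4 > 0 → [-1, 0]
midpoint -0.5: h = 1.875 > 0 → [-1, -0.5]
midpoint -0.75: h = 0.296875 > 0 → [-1, -0.75]
midpoint -0.875: h = -0.7441 < 0 → [-0.875, -0.75]
midpoint -0.8125: h = -0.199 < 0 → [-0.8125, -0.75]
midpoint -0.78125: h = 0.0548 > 0 → [-0.8125, -0.78125]

[-0.8125, -0.78125]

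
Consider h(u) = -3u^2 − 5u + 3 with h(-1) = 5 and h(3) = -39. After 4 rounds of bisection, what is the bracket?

u = 1 gives h = -5, negative; keep [-1, 1]
u = 0 gives h = 3, positive; keep [0, 1]
u = 0.5 gives h = -0.25, negative; keep [0, 0.5]
u = 0.25 gives h = 1.5625, positive; keep [0.25, 0.5]

[0.25, 0.5]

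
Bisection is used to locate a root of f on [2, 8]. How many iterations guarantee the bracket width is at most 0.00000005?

27

Width after n steps is 6/2^n. Need 2^n ≥ 6/0.00000005 = 120000000.
2^26 = 67108864 < 120000000 ≤ 2^27 = 134217728, so n = 27.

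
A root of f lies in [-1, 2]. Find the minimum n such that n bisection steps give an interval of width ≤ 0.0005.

Width after n steps is 3/2^n. Need 2^n ≥ 3/0.0005 = 6000.
2^12 = 4096 < 6000 ≤ 2^13 = 8192, so n = 13.

13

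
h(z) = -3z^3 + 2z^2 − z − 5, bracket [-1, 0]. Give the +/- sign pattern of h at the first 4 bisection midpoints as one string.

---+

midpoint -0.5: h = -3.625 < 0 → [-1, -0.5]
midpoint -0.75: h = -1.859375 < 0 → [-1, -0.75]
midpoint -0.875: h = -0.583984 < 0 → [-1, -0.875]
midpoint -0.9375: h = 0.1672 > 0 → [-0.9375, -0.875]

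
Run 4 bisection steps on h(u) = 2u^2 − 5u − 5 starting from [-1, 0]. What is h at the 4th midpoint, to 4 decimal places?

u = -0.5 gives h = -2, negative; keep [-1, -0.5]
u = -0.75 gives h = -0.125, negative; keep [-1, -0.75]
u = -0.875 gives h = 0.90625, positive; keep [-0.875, -0.75]
u = -0.8125 gives h = 0.3828, positive; keep [-0.8125, -0.75]

0.3828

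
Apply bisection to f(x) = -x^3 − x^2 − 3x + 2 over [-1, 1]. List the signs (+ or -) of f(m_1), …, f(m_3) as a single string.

++-

f(0) = 2 > 0, so the root lies in [0, 1]
f(0.5) = 0.125 > 0, so the root lies in [0.5, 1]
f(0.75) = -1.234375 < 0, so the root lies in [0.5, 0.75]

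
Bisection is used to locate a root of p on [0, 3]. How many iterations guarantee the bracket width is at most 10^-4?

Width after n steps is 3/2^n. Need 2^n ≥ 3/10^-4 = 30000.
2^14 = 16384 < 30000 ≤ 2^15 = 32768, so n = 15.

15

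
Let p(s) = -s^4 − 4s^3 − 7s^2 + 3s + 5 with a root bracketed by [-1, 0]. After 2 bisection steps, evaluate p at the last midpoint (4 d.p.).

m = -0.5, p(m) = 2.1875 (+); new bracket [-1, -0.5]
m = -0.75, p(m) = 0.183594 (+); new bracket [-1, -0.75]

0.1836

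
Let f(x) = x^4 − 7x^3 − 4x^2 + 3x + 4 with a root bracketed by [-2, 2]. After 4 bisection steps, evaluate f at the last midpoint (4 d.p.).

1.3633

m = 0, f(m) = 4 (+); new bracket [0, 2]
m = 1, f(m) = -3 (−); new bracket [0, 1]
m = 0.5, f(m) = 3.6875 (+); new bracket [0.5, 1]
m = 0.75, f(m) = 1.3633 (+); new bracket [0.75, 1]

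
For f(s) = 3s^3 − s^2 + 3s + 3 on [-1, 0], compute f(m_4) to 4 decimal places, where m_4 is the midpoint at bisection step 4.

s = -0.5 gives f = 0.875, positive; keep [-1, -0.5]
s = -0.75 gives f = -1.078125, negative; keep [-0.75, -0.5]
s = -0.625 gives f = 0.001953, positive; keep [-0.75, -0.625]
s = -0.6875 gives f = -0.51, negative; keep [-0.6875, -0.625]

-0.5100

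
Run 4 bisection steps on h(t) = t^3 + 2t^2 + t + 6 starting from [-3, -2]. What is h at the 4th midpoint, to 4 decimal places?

-0.2561

midpoint -2.5: h = 0.375 > 0 → [-3, -2.5]
midpoint -2.75: h = -2.421875 < 0 → [-2.75, -2.5]
midpoint -2.625: h = -0.931641 < 0 → [-2.625, -2.5]
midpoint -2.5625: h = -0.2561 < 0 → [-2.5625, -2.5]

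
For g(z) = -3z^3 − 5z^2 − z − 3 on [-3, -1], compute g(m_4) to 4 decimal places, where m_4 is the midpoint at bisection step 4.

1.0723

m = -2, g(m) = 3 (+); new bracket [-2, -1]
m = -1.5, g(m) = -2.625 (−); new bracket [-2, -1.5]
m = -1.75, g(m) = -0.484375 (−); new bracket [-2, -1.75]
m = -1.875, g(m) = 1.0723 (+); new bracket [-1.875, -1.75]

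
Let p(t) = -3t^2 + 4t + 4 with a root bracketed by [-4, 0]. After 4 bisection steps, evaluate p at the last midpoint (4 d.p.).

-0.6875

t = -2 gives p = -16, negative; keep [-2, 0]
t = -1 gives p = -3, negative; keep [-1, 0]
t = -0.5 gives p = 1.25, positive; keep [-1, -0.5]
t = -0.75 gives p = -0.6875, negative; keep [-0.75, -0.5]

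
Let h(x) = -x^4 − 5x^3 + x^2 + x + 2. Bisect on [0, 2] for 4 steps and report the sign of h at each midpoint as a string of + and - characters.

-++-

h(1) = -2 < 0, so the root lies in [0, 1]
h(0.5) = 2.0625 > 0, so the root lies in [0.5, 1]
h(0.75) = 0.886719 > 0, so the root lies in [0.75, 1]
h(0.875) = -0.2952 < 0, so the root lies in [0.75, 0.875]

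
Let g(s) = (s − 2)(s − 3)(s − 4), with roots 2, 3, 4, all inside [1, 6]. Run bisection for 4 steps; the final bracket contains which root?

g(3.5) = -0.375 < 0, so the root lies in [3.5, 6]
g(4.75) = 3.609375 > 0, so the root lies in [3.5, 4.75]
g(4.125) = 0.298828 > 0, so the root lies in [3.5, 4.125]
g(3.8125) = -0.2761 < 0, so the root lies in [3.8125, 4.125]

4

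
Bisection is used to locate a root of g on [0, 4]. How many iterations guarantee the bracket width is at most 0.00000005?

27

Width after n steps is 4/2^n. Need 2^n ≥ 4/0.00000005 = 80000000.
2^26 = 67108864 < 80000000 ≤ 2^27 = 134217728, so n = 27.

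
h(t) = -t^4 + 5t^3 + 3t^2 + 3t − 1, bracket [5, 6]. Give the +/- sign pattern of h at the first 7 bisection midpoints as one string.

m = 5.5, h(m) = 23.0625 (+); new bracket [5.5, 6]
m = 5.75, h(m) = -27.144531 (−); new bracket [5.5, 5.75]
m = 5.625, h(m) = -0.439697 (−); new bracket [5.5, 5.625]
m = 5.5625, h(m) = 11.699 (+); new bracket [5.5625, 5.625]
m = 5.59375, h(m) = 5.7281 (+); new bracket [5.59375, 5.625]
m = 5.609375, h(m) = 2.669 (+); new bracket [5.609375, 5.625]
m = 5.6171875, h(m) = 1.1209 (+); new bracket [5.6171875, 5.625]

+--++++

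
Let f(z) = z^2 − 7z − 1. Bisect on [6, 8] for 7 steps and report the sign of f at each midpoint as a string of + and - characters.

m = 7, f(m) = -1 (−); new bracket [7, 8]
m = 7.5, f(m) = 2.75 (+); new bracket [7, 7.5]
m = 7.25, f(m) = 0.8125 (+); new bracket [7, 7.25]
m = 7.125, f(m) = -0.1094 (−); new bracket [7.125, 7.25]
m = 7.1875, f(m) = 0.3477 (+); new bracket [7.125, 7.1875]
m = 7.15625, f(m) = 0.1182 (+); new bracket [7.125, 7.15625]
m = 7.140625, f(m) = 0.0042 (+); new bracket [7.125, 7.140625]

-++-+++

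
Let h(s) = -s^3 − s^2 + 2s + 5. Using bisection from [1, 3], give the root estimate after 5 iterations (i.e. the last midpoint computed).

1.8125

h(2) = -3 < 0, so the root lies in [1, 2]
h(1.5) = 2.375 > 0, so the root lies in [1.5, 2]
h(1.75) = 0.078125 > 0, so the root lies in [1.75, 2]
h(1.875) = -1.3574 < 0, so the root lies in [1.75, 1.875]
h(1.8125) = -0.6145 < 0, so the root lies in [1.75, 1.8125]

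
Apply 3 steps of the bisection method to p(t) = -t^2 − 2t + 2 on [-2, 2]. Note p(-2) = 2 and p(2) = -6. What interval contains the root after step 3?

[0.5, 1]

midpoint 0: p = 2 > 0 → [0, 2]
midpoint 1: p = -1 < 0 → [0, 1]
midpoint 0.5: p = 0.75 > 0 → [0.5, 1]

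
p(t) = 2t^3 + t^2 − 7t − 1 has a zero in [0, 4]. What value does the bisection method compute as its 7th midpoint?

1.71875

m = 2, p(m) = 5 (+); new bracket [0, 2]
m = 1, p(m) = -5 (−); new bracket [1, 2]
m = 1.5, p(m) = -2.5 (−); new bracket [1.5, 2]
m = 1.75, p(m) = 0.5312 (+); new bracket [1.5, 1.75]
m = 1.625, p(m) = -1.1523 (−); new bracket [1.625, 1.75]
m = 1.6875, p(m) = -0.354 (−); new bracket [1.6875, 1.75]
m = 1.71875, p(m) = 0.0776 (+); new bracket [1.6875, 1.71875]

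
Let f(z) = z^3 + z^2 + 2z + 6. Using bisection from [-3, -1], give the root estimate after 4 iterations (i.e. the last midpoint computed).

z = -2 gives f = -2, negative; keep [-2, -1]
z = -1.5 gives f = 1.875, positive; keep [-2, -1.5]
z = -1.75 gives f = 0.203125, positive; keep [-2, -1.75]
z = -1.875 gives f = -0.8262, negative; keep [-1.875, -1.75]

-1.875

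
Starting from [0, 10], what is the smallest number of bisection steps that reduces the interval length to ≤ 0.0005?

15

Width after n steps is 10/2^n. Need 2^n ≥ 10/0.0005 = 20000.
2^14 = 16384 < 20000 ≤ 2^15 = 32768, so n = 15.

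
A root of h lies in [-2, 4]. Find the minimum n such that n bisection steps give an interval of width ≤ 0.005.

11

Width after n steps is 6/2^n. Need 2^n ≥ 6/0.005 = 1200.
2^10 = 1024 < 1200 ≤ 2^11 = 2048, so n = 11.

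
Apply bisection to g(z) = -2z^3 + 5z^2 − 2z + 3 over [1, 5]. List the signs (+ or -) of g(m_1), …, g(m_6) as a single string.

m = 3, g(m) = -12 (−); new bracket [1, 3]
m = 2, g(m) = 3 (+); new bracket [2, 3]
m = 2.5, g(m) = -2 (−); new bracket [2, 2.5]
m = 2.25, g(m) = 1.0312 (+); new bracket [2.25, 2.5]
m = 2.375, g(m) = -0.3398 (−); new bracket [2.25, 2.375]
m = 2.3125, g(m) = 0.3804 (+); new bracket [2.3125, 2.375]

-+-+-+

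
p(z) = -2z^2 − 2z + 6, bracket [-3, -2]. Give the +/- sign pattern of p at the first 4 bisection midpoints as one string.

-+--

m = -2.5, p(m) = -1.5 (−); new bracket [-2.5, -2]
m = -2.25, p(m) = 0.375 (+); new bracket [-2.5, -2.25]
m = -2.375, p(m) = -0.53125 (−); new bracket [-2.375, -2.25]
m = -2.3125, p(m) = -0.0703 (−); new bracket [-2.3125, -2.25]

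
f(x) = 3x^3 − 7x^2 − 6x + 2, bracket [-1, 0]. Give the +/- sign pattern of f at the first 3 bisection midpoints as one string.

++-

midpoint -0.5: f = 2.875 > 0 → [-1, -0.5]
midpoint -0.75: f = 1.296875 > 0 → [-1, -0.75]
midpoint -0.875: f = -0.119141 < 0 → [-0.875, -0.75]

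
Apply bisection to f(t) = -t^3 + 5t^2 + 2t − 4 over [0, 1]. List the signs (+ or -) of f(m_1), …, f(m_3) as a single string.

--+

f(0.5) = -1.875 < 0, so the root lies in [0.5, 1]
f(0.75) = -0.109375 < 0, so the root lies in [0.75, 1]
f(0.875) = 0.908203 > 0, so the root lies in [0.75, 0.875]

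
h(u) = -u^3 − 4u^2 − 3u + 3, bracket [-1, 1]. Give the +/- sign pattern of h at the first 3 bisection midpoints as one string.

++-

m = 0, h(m) = 3 (+); new bracket [0, 1]
m = 0.5, h(m) = 0.375 (+); new bracket [0.5, 1]
m = 0.75, h(m) = -1.921875 (−); new bracket [0.5, 0.75]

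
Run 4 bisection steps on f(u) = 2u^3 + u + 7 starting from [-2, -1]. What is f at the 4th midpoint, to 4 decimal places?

u = -1.5 gives f = -1.25, negative; keep [-1.5, -1]
u = -1.25 gives f = 1.84375, positive; keep [-1.5, -1.25]
u = -1.375 gives f = 0.425781, positive; keep [-1.5, -1.375]
u = -1.4375 gives f = -0.3784, negative; keep [-1.4375, -1.375]

-0.3784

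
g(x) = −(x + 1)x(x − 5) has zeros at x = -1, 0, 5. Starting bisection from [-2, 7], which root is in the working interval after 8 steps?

5

m = 2.5, g(m) = 21.875 (+); new bracket [2.5, 7]
m = 4.75, g(m) = 6.828125 (+); new bracket [4.75, 7]
m = 5.875, g(m) = -35.341797 (−); new bracket [4.75, 5.875]
m = 5.3125, g(m) = -10.4797 (−); new bracket [4.75, 5.3125]
m = 5.03125, g(m) = -0.9483 (−); new bracket [4.75, 5.03125]
m = 4.890625, g(m) = 3.151 (+); new bracket [4.890625, 5.03125]
m = 4.9609375, g(m) = 1.1551 (+); new bracket [4.9609375, 5.03125]
m = 4.99609375, g(m) = 0.117 (+); new bracket [4.99609375, 5.03125]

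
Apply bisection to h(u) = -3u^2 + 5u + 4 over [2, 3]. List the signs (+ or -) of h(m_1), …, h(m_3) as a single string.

-+-

h(2.5) = -2.25 < 0, so the root lies in [2, 2.5]
h(2.25) = 0.0625 > 0, so the root lies in [2.25, 2.5]
h(2.375) = -1.046875 < 0, so the root lies in [2.25, 2.375]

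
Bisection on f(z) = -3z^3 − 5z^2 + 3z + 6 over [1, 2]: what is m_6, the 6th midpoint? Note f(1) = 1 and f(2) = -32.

1.046875

midpoint 1.5: f = -10.875 < 0 → [1, 1.5]
midpoint 1.25: f = -3.921875 < 0 → [1, 1.25]
midpoint 1.125: f = -1.224609 < 0 → [1, 1.125]
midpoint 1.0625: f = -0.0554 < 0 → [1, 1.0625]
midpoint 1.03125: f = 0.4862 > 0 → [1.03125, 1.0625]
midpoint 1.046875: f = 0.2189 > 0 → [1.046875, 1.0625]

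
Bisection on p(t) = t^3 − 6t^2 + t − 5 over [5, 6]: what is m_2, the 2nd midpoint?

t = 5.5 gives p = -14.625, negative; keep [5.5, 6]
t = 5.75 gives p = -7.515625, negative; keep [5.75, 6]

5.75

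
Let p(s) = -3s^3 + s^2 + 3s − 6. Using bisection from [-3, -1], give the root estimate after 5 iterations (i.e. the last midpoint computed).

-1.4375

p(-2) = 16 > 0, so the root lies in [-2, -1]
p(-1.5) = 1.875 > 0, so the root lies in [-1.5, -1]
p(-1.25) = -2.328125 < 0, so the root lies in [-1.5, -1.25]
p(-1.375) = -0.4355 < 0, so the root lies in [-1.5, -1.375]
p(-1.4375) = 0.6653 > 0, so the root lies in [-1.4375, -1.375]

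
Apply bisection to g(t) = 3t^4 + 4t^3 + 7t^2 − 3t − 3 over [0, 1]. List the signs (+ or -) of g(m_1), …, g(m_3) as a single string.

-+-

t = 0.5 gives g = -2.0625, negative; keep [0.5, 1]
t = 0.75 gives g = 1.324219, positive; keep [0.5, 0.75]
t = 0.625 gives g = -0.706299, negative; keep [0.625, 0.75]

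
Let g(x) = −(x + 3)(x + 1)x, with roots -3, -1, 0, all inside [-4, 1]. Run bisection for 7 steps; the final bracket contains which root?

-3

g(-1.5) = -1.125 < 0, so the root lies in [-4, -1.5]
g(-2.75) = -1.203125 < 0, so the root lies in [-4, -2.75]
g(-3.375) = 3.005859 > 0, so the root lies in [-3.375, -2.75]
g(-3.0625) = 0.3948 > 0, so the root lies in [-3.0625, -2.75]
g(-2.90625) = -0.5194 < 0, so the root lies in [-3.0625, -2.90625]
g(-2.984375) = -0.0925 < 0, so the root lies in [-3.0625, -2.984375]
g(-3.0234375) = 0.1434 > 0, so the root lies in [-3.0234375, -2.984375]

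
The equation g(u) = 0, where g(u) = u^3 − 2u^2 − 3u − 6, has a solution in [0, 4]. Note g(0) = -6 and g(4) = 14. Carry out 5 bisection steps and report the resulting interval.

[3.375, 3.5]

g(2) = -12 < 0, so the root lies in [2, 4]
g(3) = -6 < 0, so the root lies in [3, 4]
g(3.5) = 1.875 > 0, so the root lies in [3, 3.5]
g(3.25) = -2.5469 < 0, so the root lies in [3.25, 3.5]
g(3.375) = -0.4629 < 0, so the root lies in [3.375, 3.5]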